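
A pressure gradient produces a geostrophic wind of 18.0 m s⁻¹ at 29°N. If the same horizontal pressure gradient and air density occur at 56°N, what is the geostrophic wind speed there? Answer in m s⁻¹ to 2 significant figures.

11 m s⁻¹

With the same pressure gradient and density, V_g ∝ 1/f ∝ 1/sin φ.
V₂ = V₁ · sin φ₁ / sin φ₂ = 18.0 × sin 29° / sin 56°
V₂ = 18.0 × 0.4848/0.8290 = 11 m s⁻¹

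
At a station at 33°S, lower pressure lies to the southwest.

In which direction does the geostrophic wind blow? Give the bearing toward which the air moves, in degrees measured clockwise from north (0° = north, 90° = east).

The pressure-gradient force points toward the southwest (bearing 225°).
Geostrophic balance: in the Southern Hemisphere the Coriolis force deflects motion to the left, so the geostrophic wind blows 90° to the left of the pressure-gradient force (low pressure on the right).
Rotating 225° by 90° counterclockwise gives 135° — the wind blows toward the southeast.

135°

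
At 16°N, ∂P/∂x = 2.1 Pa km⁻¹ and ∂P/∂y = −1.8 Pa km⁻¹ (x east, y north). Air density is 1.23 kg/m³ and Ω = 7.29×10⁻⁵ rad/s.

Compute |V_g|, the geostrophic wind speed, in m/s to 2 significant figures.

56 m/s

Coriolis parameter at 16°N:
f = 2Ω sin φ = 2 × 7.29×10⁻⁵ × sin 16° = 4.02×10⁻⁵ s⁻¹
Component geostrophic relations (x east, y north):
u_g = −(1/(fρ)) ∂P/∂y,  v_g = (1/(fρ)) ∂P/∂x
u_g = −(−1.8×10⁻³)/(4.02×10⁻⁵ × 1.23) = 36.4 m/s;  v_g = (2.1×10⁻³)/(4.02×10⁻⁵ × 1.23) = 42.5 m/s
|V_g| = √(u_g² + v_g²) = 56.0 m/s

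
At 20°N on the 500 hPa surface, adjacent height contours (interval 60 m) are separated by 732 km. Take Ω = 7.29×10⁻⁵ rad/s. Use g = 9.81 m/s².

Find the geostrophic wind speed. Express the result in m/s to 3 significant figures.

16.1 m/s

Coriolis parameter at 20°N:
f = 2Ω sin φ = 2 × 7.29×10⁻⁵ × sin 20° = 4.99×10⁻⁵ s⁻¹
Height gradient: |∂Z/∂n| = 60 m / 732000 m = 8.20×10⁻⁵
On a pressure surface, geostrophic balance gives V_g = (g/f)|∂Z/∂n|:
V_g = 9.81 × 8.20×10⁻⁵ / 4.99×10⁻⁵ = 16.1 m/s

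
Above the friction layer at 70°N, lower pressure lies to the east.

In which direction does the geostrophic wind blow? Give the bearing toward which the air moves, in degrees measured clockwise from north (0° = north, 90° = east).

180°

The pressure-gradient force points toward the east (bearing 090°).
Geostrophic balance: in the Northern Hemisphere the Coriolis force deflects motion to the right, so the geostrophic wind blows 90° to the right of the pressure-gradient force (low pressure on the left).
Rotating 090° by 90° clockwise gives 180° — the wind blows toward the south.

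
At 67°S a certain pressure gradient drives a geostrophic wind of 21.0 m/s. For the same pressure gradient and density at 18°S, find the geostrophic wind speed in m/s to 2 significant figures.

With the same pressure gradient and density, V_g ∝ 1/f ∝ 1/sin φ.
V₂ = V₁ · sin φ₁ / sin φ₂ = 21.0 × sin 67° / sin 18°
V₂ = 21.0 × 0.9205/0.3090 = 63 m/s

63 m/s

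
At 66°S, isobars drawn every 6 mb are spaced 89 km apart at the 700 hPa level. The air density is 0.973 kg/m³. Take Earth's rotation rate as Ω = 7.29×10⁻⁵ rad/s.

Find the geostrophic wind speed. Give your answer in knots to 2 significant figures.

Coriolis parameter at 66°S:
f = 2Ω sin φ = 2 × 7.29×10⁻⁵ × sin 66° = 1.33×10⁻⁴ s⁻¹
Pressure gradient: |∂P/∂n| = 600 Pa / 89000 m = 6.74×10⁻³ Pa/m
Geostrophic balance (pressure-gradient force = Coriolis force):
V_g = (1/(fρ)) |∂P/∂n| = 6.74×10⁻³ / (1.33×10⁻⁴ × 0.973) = 52.0 m/s
Converting: 52.0 m/s × 1.944 = 100 knots

100 knots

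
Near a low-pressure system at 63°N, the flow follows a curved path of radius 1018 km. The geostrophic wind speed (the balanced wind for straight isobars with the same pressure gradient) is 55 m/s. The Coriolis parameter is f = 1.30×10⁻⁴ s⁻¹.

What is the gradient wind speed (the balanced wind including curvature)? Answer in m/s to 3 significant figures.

41.8 m/s

Around a low, centrifugal force acts outward with Coriolis, so pressure-gradient force balances both:
(1/ρ)|∂P/∂n| = fV + V²/R  →  V² + fR·V − fR·V_g = 0
With fR = 1.30×10⁻⁴ × 1018×10³ m = 132 m/s:
V = [−fR + √((fR)² + 4 fR V_g)]/2 = [−132 + √(132² + 4×132×55)]/2 = 41.8 m/s
Subgeostrophic (V < V_g = 55 m/s), as expected around a low.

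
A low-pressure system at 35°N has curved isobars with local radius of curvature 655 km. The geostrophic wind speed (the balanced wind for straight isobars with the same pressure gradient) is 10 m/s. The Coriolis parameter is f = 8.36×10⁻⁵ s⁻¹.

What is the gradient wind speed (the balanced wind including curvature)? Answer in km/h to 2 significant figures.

Around a low, centrifugal force acts outward with Coriolis, so pressure-gradient force balances both:
(1/ρ)|∂P/∂n| = fV + V²/R  →  V² + fR·V − fR·V_g = 0
With fR = 8.36×10⁻⁵ × 655×10³ m = 54.8 m/s:
V = [−fR + √((fR)² + 4 fR V_g)]/2 = [−54.8 + √(54.8² + 4×54.8×10)]/2 = 8.64 m/s
Subgeostrophic (V < V_g = 10 m/s), as expected around a low.
Converting: 8.64 m/s × 3.6 = 31 km/h

31 km/h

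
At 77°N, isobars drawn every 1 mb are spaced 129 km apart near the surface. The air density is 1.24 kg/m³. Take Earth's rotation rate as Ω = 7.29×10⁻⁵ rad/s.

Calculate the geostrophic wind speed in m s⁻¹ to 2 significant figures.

Coriolis parameter at 77°N:
f = 2Ω sin φ = 2 × 7.29×10⁻⁵ × sin 77° = 1.42×10⁻⁴ s⁻¹
Pressure gradient: |∂P/∂n| = 100 Pa / 129000 m = 7.75×10⁻⁴ Pa/m
Geostrophic balance (pressure-gradient force = Coriolis force):
V_g = (1/(fρ)) |∂P/∂n| = 7.75×10⁻⁴ / (1.42×10⁻⁴ × 1.24) = 4.40 m/s

4.4 m s⁻¹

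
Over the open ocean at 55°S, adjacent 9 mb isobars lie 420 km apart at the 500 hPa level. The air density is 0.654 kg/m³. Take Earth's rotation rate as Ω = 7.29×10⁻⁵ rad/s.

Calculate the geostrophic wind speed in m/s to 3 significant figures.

27.4 m/s

Coriolis parameter at 55°S:
f = 2Ω sin φ = 2 × 7.29×10⁻⁵ × sin 55° = 1.19×10⁻⁴ s⁻¹
Pressure gradient: |∂P/∂n| = 900 Pa / 420000 m = 2.14×10⁻³ Pa/m
Geostrophic balance (pressure-gradient force = Coriolis force):
V_g = (1/(fρ)) |∂P/∂n| = 2.14×10⁻³ / (1.19×10⁻⁴ × 0.654) = 27.4 m/s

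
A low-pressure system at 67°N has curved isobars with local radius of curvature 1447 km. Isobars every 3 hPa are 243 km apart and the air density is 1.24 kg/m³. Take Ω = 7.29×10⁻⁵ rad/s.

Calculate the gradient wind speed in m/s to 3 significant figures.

Coriolis parameter at 67°N:
f = 2Ω sin φ = 2 × 7.29×10⁻⁵ × sin 67° = 1.34×10⁻⁴ s⁻¹
Pressure gradient: |∂P/∂n| = 300 Pa / 243000 m = 1.23×10⁻³ Pa/m
Geostrophic speed: V_g = |∂P/∂n|/(fρ) = 1.23×10⁻³/(1.34×10⁻⁴ × 1.24) = 7.42 m/s
Around a low, centrifugal force acts outward with Coriolis, so pressure-gradient force balances both:
(1/ρ)|∂P/∂n| = fV + V²/R  →  V² + fR·V − fR·V_g = 0
With fR = 1.34×10⁻⁴ × 1447×10³ m = 194 m/s:
V = [−fR + √((fR)² + 4 fR V_g)]/2 = [−194 + √(194² + 4×194×7.42)]/2 = 7.15 m/s
Subgeostrophic (V < V_g = 7.42 m/s), as expected around a low.

7.15 m/s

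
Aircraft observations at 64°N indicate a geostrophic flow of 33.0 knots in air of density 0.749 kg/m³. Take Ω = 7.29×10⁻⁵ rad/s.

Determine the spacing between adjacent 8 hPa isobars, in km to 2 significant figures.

Coriolis parameter at 64°N:
f = 2Ω sin φ = 2 × 7.29×10⁻⁵ × sin 64° = 1.31×10⁻⁴ s⁻¹
Wind speed in SI: 33.0 knots = 17.0 m/s
Geostrophic balance rearranged: |∂P/∂n| = f ρ V_g
|∂P/∂n| = 1.31×10⁻⁴ × 0.749 × 17.0 = 1.67×10⁻³ Pa/m
Isobar spacing: Δn = ΔP/|∂P/∂n| = 800 Pa / 1.67×10⁻³ Pa/m = 480107 m ≈ 480 km

480 km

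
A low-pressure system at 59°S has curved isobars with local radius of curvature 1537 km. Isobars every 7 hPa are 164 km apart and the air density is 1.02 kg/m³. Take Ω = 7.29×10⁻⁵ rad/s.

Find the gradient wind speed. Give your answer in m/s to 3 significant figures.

29.1 m/s

Coriolis parameter at 59°S:
f = 2Ω sin φ = 2 × 7.29×10⁻⁵ × sin 59° = 1.25×10⁻⁴ s⁻¹
Pressure gradient: |∂P/∂n| = 700 Pa / 164000 m = 4.27×10⁻³ Pa/m
Geostrophic speed: V_g = |∂P/∂n|/(fρ) = 4.27×10⁻³/(1.25×10⁻⁴ × 1.02) = 33.5 m/s
Around a low, centrifugal force acts outward with Coriolis, so pressure-gradient force balances both:
(1/ρ)|∂P/∂n| = fV + V²/R  →  V² + fR·V − fR·V_g = 0
With fR = 1.25×10⁻⁴ × 1537×10³ m = 192 m/s:
V = [−fR + √((fR)² + 4 fR V_g)]/2 = [−192 + √(192² + 4×192×33.5)]/2 = 29.1 m/s
Subgeostrophic (V < V_g = 33.5 m/s), as expected around a low.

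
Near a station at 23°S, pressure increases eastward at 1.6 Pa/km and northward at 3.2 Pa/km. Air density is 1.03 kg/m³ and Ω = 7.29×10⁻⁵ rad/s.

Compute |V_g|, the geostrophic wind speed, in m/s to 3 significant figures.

Coriolis parameter at 23°S:
f = 2Ω sin φ = 2 × 7.29×10⁻⁵ × sin 23° = 5.70×10⁻⁵ s⁻¹
In the Southern Hemisphere f is negative: f = −5.70×10⁻⁵ s⁻¹.
Component geostrophic relations (x east, y north):
u_g = −(1/(fρ)) ∂P/∂y,  v_g = (1/(fρ)) ∂P/∂x
u_g = −(3.2×10⁻³)/(−5.70×10⁻⁵ × 1.03) = 54.5 m/s;  v_g = (1.6×10⁻³)/(−5.70×10⁻⁵ × 1.03) = −27.3 m/s
|V_g| = √(u_g² + v_g²) = 61.0 m/s

61.0 m/s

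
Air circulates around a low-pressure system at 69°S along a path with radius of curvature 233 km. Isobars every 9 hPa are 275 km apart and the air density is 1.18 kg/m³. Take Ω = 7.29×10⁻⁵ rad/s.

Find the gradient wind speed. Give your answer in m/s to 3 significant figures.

Coriolis parameter at 69°S:
f = 2Ω sin φ = 2 × 7.29×10⁻⁵ × sin 69° = 1.36×10⁻⁴ s⁻¹
Pressure gradient: |∂P/∂n| = 900 Pa / 275000 m = 3.27×10⁻³ Pa/m
Geostrophic speed: V_g = |∂P/∂n|/(fρ) = 3.27×10⁻³/(1.36×10⁻⁴ × 1.18) = 20.4 m/s
Around a low, centrifugal force acts outward with Coriolis, so pressure-gradient force balances both:
(1/ρ)|∂P/∂n| = fV + V²/R  →  V² + fR·V − fR·V_g = 0
With fR = 1.36×10⁻⁴ × 233×10³ m = 31.7 m/s:
V = [−fR + √((fR)² + 4 fR V_g)]/2 = [−31.7 + √(31.7² + 4×31.7×20.4)]/2 = 14.1 m/s
Subgeostrophic (V < V_g = 20.4 m/s), as expected around a low.

14.1 m/s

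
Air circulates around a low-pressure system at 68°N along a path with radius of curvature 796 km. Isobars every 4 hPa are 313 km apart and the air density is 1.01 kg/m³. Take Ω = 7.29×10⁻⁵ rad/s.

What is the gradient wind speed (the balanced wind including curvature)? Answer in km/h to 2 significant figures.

31 km/h

Coriolis parameter at 68°N:
f = 2Ω sin φ = 2 × 7.29×10⁻⁵ × sin 68° = 1.35×10⁻⁴ s⁻¹
Pressure gradient: |∂P/∂n| = 400 Pa / 313000 m = 1.28×10⁻³ Pa/m
Geostrophic speed: V_g = |∂P/∂n|/(fρ) = 1.28×10⁻³/(1.35×10⁻⁴ × 1.01) = 9.36 m/s
Around a low, centrifugal force acts outward with Coriolis, so pressure-gradient force balances both:
(1/ρ)|∂P/∂n| = fV + V²/R  →  V² + fR·V − fR·V_g = 0
With fR = 1.35×10⁻⁴ × 796×10³ m = 108 m/s:
V = [−fR + √((fR)² + 4 fR V_g)]/2 = [−108 + √(108² + 4×108×9.36)]/2 = 8.66 m/s
Subgeostrophic (V < V_g = 9.36 m/s), as expected around a low.
Converting: 8.66 m/s × 3.6 = 31 km/h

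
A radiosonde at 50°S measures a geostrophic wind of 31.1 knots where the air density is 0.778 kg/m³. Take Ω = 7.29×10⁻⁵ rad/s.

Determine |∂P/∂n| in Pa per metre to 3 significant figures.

Coriolis parameter at 50°S:
f = 2Ω sin φ = 2 × 7.29×10⁻⁵ × sin 50° = 1.12×10⁻⁴ s⁻¹
Wind speed in SI: 31.1 knots = 16.0 m/s
Geostrophic balance rearranged: |∂P/∂n| = f ρ V_g
|∂P/∂n| = 1.12×10⁻⁴ × 0.778 × 16.0 = 1.39×10⁻³ Pa/m

1.39×10⁻³ Pa/m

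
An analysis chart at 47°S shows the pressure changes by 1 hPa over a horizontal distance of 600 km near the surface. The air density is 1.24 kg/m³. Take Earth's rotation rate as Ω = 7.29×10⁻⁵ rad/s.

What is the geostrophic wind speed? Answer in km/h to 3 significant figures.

Coriolis parameter at 47°S:
f = 2Ω sin φ = 2 × 7.29×10⁻⁵ × sin 47° = 1.07×10⁻⁴ s⁻¹
Pressure gradient: |∂P/∂n| = 100 Pa / 600000 m = 1.67×10⁻⁴ Pa/m
Geostrophic balance (pressure-gradient force = Coriolis force):
V_g = (1/(fρ)) |∂P/∂n| = 1.67×10⁻⁴ / (1.07×10⁻⁴ × 1.24) = 1.26 m/s
Converting: 1.26 m/s × 3.6 = 4.54 km/h

4.54 km/h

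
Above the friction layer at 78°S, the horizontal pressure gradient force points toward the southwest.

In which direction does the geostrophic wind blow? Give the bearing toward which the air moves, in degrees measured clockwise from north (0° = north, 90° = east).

The pressure-gradient force points toward the southwest (bearing 225°).
Geostrophic balance: in the Southern Hemisphere the Coriolis force deflects motion to the left, so the geostrophic wind blows 90° to the left of the pressure-gradient force (low pressure on the right).
Rotating 225° by 90° counterclockwise gives 135° — the wind blows toward the southeast.

135°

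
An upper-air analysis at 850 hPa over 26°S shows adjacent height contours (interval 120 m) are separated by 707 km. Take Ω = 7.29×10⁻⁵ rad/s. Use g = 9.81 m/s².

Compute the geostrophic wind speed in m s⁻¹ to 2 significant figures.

26 m s⁻¹

Coriolis parameter at 26°S:
f = 2Ω sin φ = 2 × 7.29×10⁻⁵ × sin 26° = 6.39×10⁻⁵ s⁻¹
Height gradient: |∂Z/∂n| = 120 m / 707000 m = 1.70×10⁻⁴
On a pressure surface, geostrophic balance gives V_g = (g/f)|∂Z/∂n|:
V_g = 9.81 × 1.70×10⁻⁴ / 6.39×10⁻⁵ = 26.1 m/s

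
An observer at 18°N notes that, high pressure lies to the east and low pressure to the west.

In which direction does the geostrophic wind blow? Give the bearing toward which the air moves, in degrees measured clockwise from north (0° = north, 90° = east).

000°

The pressure-gradient force points toward the west (bearing 270°).
Geostrophic balance: in the Northern Hemisphere the Coriolis force deflects motion to the right, so the geostrophic wind blows 90° to the right of the pressure-gradient force (low pressure on the left).
Rotating 270° by 90° clockwise gives 000° — the wind blows toward the north.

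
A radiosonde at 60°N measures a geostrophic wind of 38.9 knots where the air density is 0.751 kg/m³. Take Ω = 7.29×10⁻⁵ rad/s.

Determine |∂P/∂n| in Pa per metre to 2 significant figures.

1.9×10⁻³ Pa/m

Coriolis parameter at 60°N:
f = 2Ω sin φ = 2 × 7.29×10⁻⁵ × sin 60° = 1.26×10⁻⁴ s⁻¹
Wind speed in SI: 38.9 knots = 20.0 m/s
Geostrophic balance rearranged: |∂P/∂n| = f ρ V_g
|∂P/∂n| = 1.26×10⁻⁴ × 0.751 × 20.0 = 1.90×10⁻³ Pa/m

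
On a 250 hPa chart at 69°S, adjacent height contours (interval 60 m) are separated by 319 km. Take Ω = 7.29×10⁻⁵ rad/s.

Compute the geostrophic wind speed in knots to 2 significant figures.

Coriolis parameter at 69°S:
f = 2Ω sin φ = 2 × 7.29×10⁻⁵ × sin 69° = 1.36×10⁻⁴ s⁻¹
Height gradient: |∂Z/∂n| = 60 m / 319000 m = 1.88×10⁻⁴
On a pressure surface, geostrophic balance gives V_g = (g/f)|∂Z/∂n|:
V_g = 9.81 × 1.88×10⁻⁴ / 1.36×10⁻⁴ = 13.6 m/s
Converting: 13.6 m/s × 1.944 = 26 knots

26 knots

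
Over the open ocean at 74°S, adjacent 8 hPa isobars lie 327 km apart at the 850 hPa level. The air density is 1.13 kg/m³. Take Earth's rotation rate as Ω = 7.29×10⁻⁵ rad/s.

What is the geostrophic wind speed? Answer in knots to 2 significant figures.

30 knots

Coriolis parameter at 74°S:
f = 2Ω sin φ = 2 × 7.29×10⁻⁵ × sin 74° = 1.40×10⁻⁴ s⁻¹
Pressure gradient: |∂P/∂n| = 800 Pa / 327000 m = 2.45×10⁻³ Pa/m
Geostrophic balance (pressure-gradient force = Coriolis force):
V_g = (1/(fρ)) |∂P/∂n| = 2.45×10⁻³ / (1.40×10⁻⁴ × 1.13) = 15.4 m/s
Converting: 15.4 m/s × 1.944 = 30 knots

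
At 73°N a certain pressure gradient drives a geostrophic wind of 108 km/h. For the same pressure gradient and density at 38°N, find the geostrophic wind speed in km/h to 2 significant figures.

With the same pressure gradient and density, V_g ∝ 1/f ∝ 1/sin φ.
V₂ = V₁ · sin φ₁ / sin φ₂ = 108 × sin 73° / sin 38°
V₂ = 108 × 0.9563/0.6157 = 170 km/h

170 km/h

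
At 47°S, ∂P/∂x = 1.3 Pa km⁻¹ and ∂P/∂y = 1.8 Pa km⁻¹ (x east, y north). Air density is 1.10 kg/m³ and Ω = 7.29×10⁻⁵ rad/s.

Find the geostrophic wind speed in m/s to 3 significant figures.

18.9 m/s

Coriolis parameter at 47°S:
f = 2Ω sin φ = 2 × 7.29×10⁻⁵ × sin 47° = 1.07×10⁻⁴ s⁻¹
In the Southern Hemisphere f is negative: f = −1.07×10⁻⁴ s⁻¹.
Component geostrophic relations (x east, y north):
u_g = −(1/(fρ)) ∂P/∂y,  v_g = (1/(fρ)) ∂P/∂x
u_g = −(1.8×10⁻³)/(−1.07×10⁻⁴ × 1.10) = 15.3 m/s;  v_g = (1.3×10⁻³)/(−1.07×10⁻⁴ × 1.10) = −11.1 m/s
|V_g| = √(u_g² + v_g²) = 18.9 m/s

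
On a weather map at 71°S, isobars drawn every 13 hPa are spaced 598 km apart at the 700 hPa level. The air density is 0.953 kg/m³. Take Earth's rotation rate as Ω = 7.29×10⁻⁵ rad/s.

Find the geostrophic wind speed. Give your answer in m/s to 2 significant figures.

Coriolis parameter at 71°S:
f = 2Ω sin φ = 2 × 7.29×10⁻⁵ × sin 71° = 1.38×10⁻⁴ s⁻¹
Pressure gradient: |∂P/∂n| = 1300 Pa / 598000 m = 2.17×10⁻³ Pa/m
Geostrophic balance (pressure-gradient force = Coriolis force):
V_g = (1/(fρ)) |∂P/∂n| = 2.17×10⁻³ / (1.38×10⁻⁴ × 0.953) = 16.5 m/s

17 m/s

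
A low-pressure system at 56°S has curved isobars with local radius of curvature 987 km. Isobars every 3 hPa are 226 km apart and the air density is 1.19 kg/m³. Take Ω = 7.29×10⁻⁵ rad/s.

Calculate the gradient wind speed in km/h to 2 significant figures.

Coriolis parameter at 56°S:
f = 2Ω sin φ = 2 × 7.29×10⁻⁵ × sin 56° = 1.21×10⁻⁴ s⁻¹
Pressure gradient: |∂P/∂n| = 300 Pa / 226000 m = 1.33×10⁻³ Pa/m
Geostrophic speed: V_g = |∂P/∂n|/(fρ) = 1.33×10⁻³/(1.21×10⁻⁴ × 1.19) = 9.23 m/s
Around a low, centrifugal force acts outward with Coriolis, so pressure-gradient force balances both:
(1/ρ)|∂P/∂n| = fV + V²/R  →  V² + fR·V − fR·V_g = 0
With fR = 1.21×10⁻⁴ × 987×10³ m = 119 m/s:
V = [−fR + √((fR)² + 4 fR V_g)]/2 = [−119 + √(119² + 4×119×9.23)]/2 = 8.61 m/s
Subgeostrophic (V < V_g = 9.23 m/s), as expected around a low.
Converting: 8.61 m/s × 3.6 = 31 km/h

31 km/h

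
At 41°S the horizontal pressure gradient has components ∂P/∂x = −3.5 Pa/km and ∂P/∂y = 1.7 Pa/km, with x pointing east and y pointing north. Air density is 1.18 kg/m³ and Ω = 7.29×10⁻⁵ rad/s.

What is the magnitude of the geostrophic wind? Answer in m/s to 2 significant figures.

Coriolis parameter at 41°S:
f = 2Ω sin φ = 2 × 7.29×10⁻⁵ × sin 41° = 9.57×10⁻⁵ s⁻¹
In the Southern Hemisphere f is negative: f = −9.57×10⁻⁵ s⁻¹.
Component geostrophic relations (x east, y north):
u_g = −(1/(fρ)) ∂P/∂y,  v_g = (1/(fρ)) ∂P/∂x
u_g = −(1.7×10⁻³)/(−9.57×10⁻⁵ × 1.18) = 15.1 m/s;  v_g = (−3.5×10⁻³)/(−9.57×10⁻⁵ × 1.18) = 31.0 m/s
|V_g| = √(u_g² + v_g²) = 34.5 m/s

34 m/s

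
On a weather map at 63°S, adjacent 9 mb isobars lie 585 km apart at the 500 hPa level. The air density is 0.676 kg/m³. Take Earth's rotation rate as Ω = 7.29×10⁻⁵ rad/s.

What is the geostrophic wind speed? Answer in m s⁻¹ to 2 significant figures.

Coriolis parameter at 63°S:
f = 2Ω sin φ = 2 × 7.29×10⁻⁵ × sin 63° = 1.30×10⁻⁴ s⁻¹
Pressure gradient: |∂P/∂n| = 900 Pa / 585000 m = 1.54×10⁻³ Pa/m
Geostrophic balance (pressure-gradient force = Coriolis force):
V_g = (1/(fρ)) |∂P/∂n| = 1.54×10⁻³ / (1.30×10⁻⁴ × 0.676) = 17.5 m/s

18 m s⁻¹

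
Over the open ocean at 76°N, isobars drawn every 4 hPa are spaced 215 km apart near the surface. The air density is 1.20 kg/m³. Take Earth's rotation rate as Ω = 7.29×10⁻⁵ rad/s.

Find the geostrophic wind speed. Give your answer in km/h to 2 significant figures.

Coriolis parameter at 76°N:
f = 2Ω sin φ = 2 × 7.29×10⁻⁵ × sin 76° = 1.41×10⁻⁴ s⁻¹
Pressure gradient: |∂P/∂n| = 400 Pa / 215000 m = 1.86×10⁻³ Pa/m
Geostrophic balance (pressure-gradient force = Coriolis force):
V_g = (1/(fρ)) |∂P/∂n| = 1.86×10⁻³ / (1.41×10⁻⁴ × 1.20) = 11.0 m/s
Converting: 11.0 m/s × 3.6 = 39 km/h

39 km/h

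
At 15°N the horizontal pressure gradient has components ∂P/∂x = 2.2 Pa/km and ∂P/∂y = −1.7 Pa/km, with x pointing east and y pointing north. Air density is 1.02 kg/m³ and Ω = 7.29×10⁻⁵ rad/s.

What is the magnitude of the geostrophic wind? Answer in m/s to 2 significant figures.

Coriolis parameter at 15°N:
f = 2Ω sin φ = 2 × 7.29×10⁻⁵ × sin 15° = 3.77×10⁻⁵ s⁻¹
Component geostrophic relations (x east, y north):
u_g = −(1/(fρ)) ∂P/∂y,  v_g = (1/(fρ)) ∂P/∂x
u_g = −(−1.7×10⁻³)/(3.77×10⁻⁵ × 1.02) = 44.2 m/s;  v_g = (2.2×10⁻³)/(3.77×10⁻⁵ × 1.02) = 57.2 m/s
|V_g| = √(u_g² + v_g²) = 72.2 m/s

72 m/s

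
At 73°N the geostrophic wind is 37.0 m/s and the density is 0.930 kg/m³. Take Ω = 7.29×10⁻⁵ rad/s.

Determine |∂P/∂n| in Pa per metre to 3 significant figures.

Coriolis parameter at 73°N:
f = 2Ω sin φ = 2 × 7.29×10⁻⁵ × sin 73° = 1.39×10⁻⁴ s⁻¹
Geostrophic balance rearranged: |∂P/∂n| = f ρ V_g
|∂P/∂n| = 1.39×10⁻⁴ × 0.930 × 37.0 = 4.80×10⁻³ Pa/m

4.80×10⁻³ Pa/m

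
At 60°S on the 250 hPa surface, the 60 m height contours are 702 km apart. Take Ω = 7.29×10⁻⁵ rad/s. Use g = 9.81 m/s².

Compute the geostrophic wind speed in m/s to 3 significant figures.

Coriolis parameter at 60°S:
f = 2Ω sin φ = 2 × 7.29×10⁻⁵ × sin 60° = 1.26×10⁻⁴ s⁻¹
Height gradient: |∂Z/∂n| = 60 m / 702000 m = 8.55×10⁻⁵
On a pressure surface, geostrophic balance gives V_g = (g/f)|∂Z/∂n|:
V_g = 9.81 × 8.55×10⁻⁵ / 1.26×10⁻⁴ = 6.64 m/s

6.64 m/s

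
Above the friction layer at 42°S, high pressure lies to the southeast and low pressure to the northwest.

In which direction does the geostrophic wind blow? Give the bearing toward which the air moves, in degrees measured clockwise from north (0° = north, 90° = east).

225°

The pressure-gradient force points toward the northwest (bearing 315°).
Geostrophic balance: in the Southern Hemisphere the Coriolis force deflects motion to the left, so the geostrophic wind blows 90° to the left of the pressure-gradient force (low pressure on the right).
Rotating 315° by 90° counterclockwise gives 225° — the wind blows toward the southwest.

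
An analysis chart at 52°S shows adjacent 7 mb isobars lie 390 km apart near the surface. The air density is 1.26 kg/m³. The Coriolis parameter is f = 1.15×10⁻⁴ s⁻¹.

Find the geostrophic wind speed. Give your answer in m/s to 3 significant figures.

12.4 m/s

Pressure gradient: |∂P/∂n| = 700 Pa / 390000 m = 1.79×10⁻³ Pa/m
Geostrophic balance (pressure-gradient force = Coriolis force):
V_g = (1/(fρ)) |∂P/∂n| = 1.79×10⁻³ / (1.15×10⁻⁴ × 1.26) = 12.4 m/s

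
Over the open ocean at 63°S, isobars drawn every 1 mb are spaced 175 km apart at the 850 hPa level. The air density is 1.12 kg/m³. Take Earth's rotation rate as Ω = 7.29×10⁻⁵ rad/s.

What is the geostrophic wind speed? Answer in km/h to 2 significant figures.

Coriolis parameter at 63°S:
f = 2Ω sin φ = 2 × 7.29×10⁻⁵ × sin 63° = 1.30×10⁻⁴ s⁻¹
Pressure gradient: |∂P/∂n| = 100 Pa / 175000 m = 5.71×10⁻⁴ Pa/m
Geostrophic balance (pressure-gradient force = Coriolis force):
V_g = (1/(fρ)) |∂P/∂n| = 5.71×10⁻⁴ / (1.30×10⁻⁴ × 1.12) = 3.93 m/s
Converting: 3.93 m/s × 3.6 = 14 km/h

14 km/h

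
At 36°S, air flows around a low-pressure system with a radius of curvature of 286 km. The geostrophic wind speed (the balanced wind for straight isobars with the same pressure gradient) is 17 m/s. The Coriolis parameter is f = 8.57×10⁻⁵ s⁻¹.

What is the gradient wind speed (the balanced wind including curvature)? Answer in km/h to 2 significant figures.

Around a low, centrifugal force acts outward with Coriolis, so pressure-gradient force balances both:
(1/ρ)|∂P/∂n| = fV + V²/R  →  V² + fR·V − fR·V_g = 0
With fR = 8.57×10⁻⁵ × 286×10³ m = 24.5 m/s:
V = [−fR + √((fR)² + 4 fR V_g)]/2 = [−24.5 + √(24.5² + 4×24.5×17)]/2 = 11.6 m/s
Subgeostrophic (V < V_g = 17 m/s), as expected around a low.
Converting: 11.6 m/s × 3.6 = 42 km/h

42 km/h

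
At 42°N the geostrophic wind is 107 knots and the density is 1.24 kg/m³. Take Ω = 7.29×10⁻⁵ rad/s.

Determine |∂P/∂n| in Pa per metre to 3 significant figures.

6.66×10⁻³ Pa/m

Coriolis parameter at 42°N:
f = 2Ω sin φ = 2 × 7.29×10⁻⁵ × sin 42° = 9.76×10⁻⁵ s⁻¹
Wind speed in SI: 107 knots = 55.0 m/s
Geostrophic balance rearranged: |∂P/∂n| = f ρ V_g
|∂P/∂n| = 9.76×10⁻⁵ × 1.24 × 55.0 = 6.66×10⁻³ Pa/m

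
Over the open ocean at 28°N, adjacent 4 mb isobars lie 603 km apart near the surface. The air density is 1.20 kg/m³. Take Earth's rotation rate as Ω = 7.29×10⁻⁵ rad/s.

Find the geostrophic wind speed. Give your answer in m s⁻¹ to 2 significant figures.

8.1 m s⁻¹

Coriolis parameter at 28°N:
f = 2Ω sin φ = 2 × 7.29×10⁻⁵ × sin 28° = 6.84×10⁻⁵ s⁻¹
Pressure gradient: |∂P/∂n| = 400 Pa / 603000 m = 6.63×10⁻⁴ Pa/m
Geostrophic balance (pressure-gradient force = Coriolis force):
V_g = (1/(fρ)) |∂P/∂n| = 6.63×10⁻⁴ / (6.84×10⁻⁵ × 1.20) = 8.08 m/s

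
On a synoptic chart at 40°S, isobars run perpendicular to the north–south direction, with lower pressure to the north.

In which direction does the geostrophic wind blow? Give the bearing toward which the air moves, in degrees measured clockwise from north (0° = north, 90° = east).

270°

The pressure-gradient force points toward the north (bearing 000°).
Geostrophic balance: in the Southern Hemisphere the Coriolis force deflects motion to the left, so the geostrophic wind blows 90° to the left of the pressure-gradient force (low pressure on the right).
Rotating 000° by 90° counterclockwise gives 270° — the wind blows toward the west.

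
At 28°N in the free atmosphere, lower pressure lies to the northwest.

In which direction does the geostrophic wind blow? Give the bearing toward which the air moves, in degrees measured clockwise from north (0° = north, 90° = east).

045°

The pressure-gradient force points toward the northwest (bearing 315°).
Geostrophic balance: in the Northern Hemisphere the Coriolis force deflects motion to the right, so the geostrophic wind blows 90° to the right of the pressure-gradient force (low pressure on the left).
Rotating 315° by 90° clockwise gives 045° — the wind blows toward the northeast.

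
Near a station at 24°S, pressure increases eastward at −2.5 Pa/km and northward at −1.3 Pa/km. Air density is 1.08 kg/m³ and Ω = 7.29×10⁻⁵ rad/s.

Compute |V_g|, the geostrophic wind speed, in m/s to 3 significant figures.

Coriolis parameter at 24°S:
f = 2Ω sin φ = 2 × 7.29×10⁻⁵ × sin 24° = 5.93×10⁻⁵ s⁻¹
In the Southern Hemisphere f is negative: f = −5.93×10⁻⁵ s⁻¹.
Component geostrophic relations (x east, y north):
u_g = −(1/(fρ)) ∂P/∂y,  v_g = (1/(fρ)) ∂P/∂x
u_g = −(−1.3×10⁻³)/(−5.93×10⁻⁵ × 1.08) = −20.3 m/s;  v_g = (−2.5×10⁻³)/(−5.93×10⁻⁵ × 1.08) = 39.0 m/s
|V_g| = √(u_g² + v_g²) = 44.0 m/s

44.0 m/s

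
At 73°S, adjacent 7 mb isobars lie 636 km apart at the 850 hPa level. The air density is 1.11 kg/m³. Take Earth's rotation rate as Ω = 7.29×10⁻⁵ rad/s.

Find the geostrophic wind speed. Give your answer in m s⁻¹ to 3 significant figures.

Coriolis parameter at 73°S:
f = 2Ω sin φ = 2 × 7.29×10⁻⁵ × sin 73° = 1.39×10⁻⁴ s⁻¹
Pressure gradient: |∂P/∂n| = 700 Pa / 636000 m = 1.10×10⁻³ Pa/m
Geostrophic balance (pressure-gradient force = Coriolis force):
V_g = (1/(fρ)) |∂P/∂n| = 1.10×10⁻³ / (1.39×10⁻⁴ × 1.11) = 7.11 m/s

7.11 m s⁻¹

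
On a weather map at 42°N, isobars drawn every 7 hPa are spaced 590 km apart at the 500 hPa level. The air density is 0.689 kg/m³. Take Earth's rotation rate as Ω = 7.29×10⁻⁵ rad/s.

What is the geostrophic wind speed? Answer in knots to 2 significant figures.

Coriolis parameter at 42°N:
f = 2Ω sin φ = 2 × 7.29×10⁻⁵ × sin 42° = 9.76×10⁻⁵ s⁻¹
Pressure gradient: |∂P/∂n| = 700 Pa / 590000 m = 1.19×10⁻³ Pa/m
Geostrophic balance (pressure-gradient force = Coriolis force):
V_g = (1/(fρ)) |∂P/∂n| = 1.19×10⁻³ / (9.76×10⁻⁵ × 0.689) = 17.7 m/s
Converting: 17.7 m/s × 1.944 = 34 knots

34 knots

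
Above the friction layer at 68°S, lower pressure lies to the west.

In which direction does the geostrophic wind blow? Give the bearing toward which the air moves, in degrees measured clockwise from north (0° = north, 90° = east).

The pressure-gradient force points toward the west (bearing 270°).
Geostrophic balance: in the Southern Hemisphere the Coriolis force deflects motion to the left, so the geostrophic wind blows 90° to the left of the pressure-gradient force (low pressure on the right).
Rotating 270° by 90° counterclockwise gives 180° — the wind blows toward the south.

180°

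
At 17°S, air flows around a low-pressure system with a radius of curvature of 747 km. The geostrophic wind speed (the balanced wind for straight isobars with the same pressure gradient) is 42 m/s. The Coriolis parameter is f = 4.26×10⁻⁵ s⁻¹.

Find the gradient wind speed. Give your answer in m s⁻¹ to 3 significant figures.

24.0 m s⁻¹

Around a low, centrifugal force acts outward with Coriolis, so pressure-gradient force balances both:
(1/ρ)|∂P/∂n| = fV + V²/R  →  V² + fR·V − fR·V_g = 0
With fR = 4.26×10⁻⁵ × 747×10³ m = 31.8 m/s:
V = [−fR + √((fR)² + 4 fR V_g)]/2 = [−31.8 + √(31.8² + 4×31.8×42)]/2 = 24 m/s
Subgeostrophic (V < V_g = 42 m/s), as expected around a low.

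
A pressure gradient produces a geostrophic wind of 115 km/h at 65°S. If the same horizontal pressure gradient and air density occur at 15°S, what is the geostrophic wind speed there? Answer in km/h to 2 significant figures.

With the same pressure gradient and density, V_g ∝ 1/f ∝ 1/sin φ.
V₂ = V₁ · sin φ₁ / sin φ₂ = 115 × sin 65° / sin 15°
V₂ = 115 × 0.9063/0.2588 = 400 km/h

400 km/h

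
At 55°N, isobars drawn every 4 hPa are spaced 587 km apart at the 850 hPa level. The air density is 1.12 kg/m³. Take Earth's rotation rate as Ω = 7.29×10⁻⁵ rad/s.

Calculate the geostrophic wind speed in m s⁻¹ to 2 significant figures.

Coriolis parameter at 55°N:
f = 2Ω sin φ = 2 × 7.29×10⁻⁵ × sin 55° = 1.19×10⁻⁴ s⁻¹
Pressure gradient: |∂P/∂n| = 400 Pa / 587000 m = 6.81×10⁻⁴ Pa/m
Geostrophic balance (pressure-gradient force = Coriolis force):
V_g = (1/(fρ)) |∂P/∂n| = 6.81×10⁻⁴ / (1.19×10⁻⁴ × 1.12) = 5.09 m/s

5.1 m s⁻¹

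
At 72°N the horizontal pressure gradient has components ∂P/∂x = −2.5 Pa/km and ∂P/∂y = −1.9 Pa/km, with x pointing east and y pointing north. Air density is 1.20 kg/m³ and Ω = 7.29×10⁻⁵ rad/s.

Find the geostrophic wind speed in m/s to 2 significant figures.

19 m/s

Coriolis parameter at 72°N:
f = 2Ω sin φ = 2 × 7.29×10⁻⁵ × sin 72° = 1.39×10⁻⁴ s⁻¹
Component geostrophic relations (x east, y north):
u_g = −(1/(fρ)) ∂P/∂y,  v_g = (1/(fρ)) ∂P/∂x
u_g = −(−1.9×10⁻³)/(1.39×10⁻⁴ × 1.20) = 11.4 m/s;  v_g = (−2.5×10⁻³)/(1.39×10⁻⁴ × 1.20) = −15.0 m/s
|V_g| = √(u_g² + v_g²) = 18.9 m/s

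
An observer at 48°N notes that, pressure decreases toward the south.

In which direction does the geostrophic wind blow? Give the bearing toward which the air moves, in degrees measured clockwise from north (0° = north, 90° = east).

The pressure-gradient force points toward the south (bearing 180°).
Geostrophic balance: in the Northern Hemisphere the Coriolis force deflects motion to the right, so the geostrophic wind blows 90° to the right of the pressure-gradient force (low pressure on the left).
Rotating 180° by 90° clockwise gives 270° — the wind blows toward the west.

270°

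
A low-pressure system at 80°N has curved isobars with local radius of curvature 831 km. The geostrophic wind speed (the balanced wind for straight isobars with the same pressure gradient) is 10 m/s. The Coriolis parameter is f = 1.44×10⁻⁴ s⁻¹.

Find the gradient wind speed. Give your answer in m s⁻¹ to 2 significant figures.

Around a low, centrifugal force acts outward with Coriolis, so pressure-gradient force balances both:
(1/ρ)|∂P/∂n| = fV + V²/R  →  V² + fR·V − fR·V_g = 0
With fR = 1.44×10⁻⁴ × 831×10³ m = 120 m/s:
V = [−fR + √((fR)² + 4 fR V_g)]/2 = [−120 + √(120² + 4×120×10)]/2 = 9.28 m/s
Subgeostrophic (V < V_g = 10 m/s), as expected around a low.

9.3 m s⁻¹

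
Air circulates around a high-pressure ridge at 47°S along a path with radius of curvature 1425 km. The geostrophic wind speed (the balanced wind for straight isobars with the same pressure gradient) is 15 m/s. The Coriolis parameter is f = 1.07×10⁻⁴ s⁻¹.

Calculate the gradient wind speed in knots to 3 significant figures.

Around a high, pressure-gradient force acts outward with centrifugal, so Coriolis balances both:
fV = (1/ρ)|∂P/∂n| + V²/R  →  V² − fR·V + fR·V_g = 0
With fR = 1.07×10⁻⁴ × 1425×10³ m = 152 m/s:
V = [fR − √((fR)² − 4 fR V_g)]/2 = [152 − √(152² − 4×152×15)]/2 = 16.9 m/s
Supergeostrophic (V > V_g = 15 m/s), as expected around a high.
Converting: 16.9 m/s × 1.944 = 32.8 knots

32.8 knots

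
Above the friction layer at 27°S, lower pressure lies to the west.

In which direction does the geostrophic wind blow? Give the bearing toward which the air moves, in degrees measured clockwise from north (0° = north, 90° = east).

180°

The pressure-gradient force points toward the west (bearing 270°).
Geostrophic balance: in the Southern Hemisphere the Coriolis force deflects motion to the left, so the geostrophic wind blows 90° to the left of the pressure-gradient force (low pressure on the right).
Rotating 270° by 90° counterclockwise gives 180° — the wind blows toward the south.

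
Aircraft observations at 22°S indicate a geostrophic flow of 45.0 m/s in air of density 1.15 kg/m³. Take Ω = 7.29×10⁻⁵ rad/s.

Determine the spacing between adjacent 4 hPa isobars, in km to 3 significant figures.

Coriolis parameter at 22°S:
f = 2Ω sin φ = 2 × 7.29×10⁻⁵ × sin 22° = 5.46×10⁻⁵ s⁻¹
Geostrophic balance rearranged: |∂P/∂n| = f ρ V_g
|∂P/∂n| = 5.46×10⁻⁵ × 1.15 × 45.0 = 2.83×10⁻³ Pa/m
Isobar spacing: Δn = ΔP/|∂P/∂n| = 400 Pa / 2.83×10⁻³ Pa/m = 141520 m ≈ 142 km

142 km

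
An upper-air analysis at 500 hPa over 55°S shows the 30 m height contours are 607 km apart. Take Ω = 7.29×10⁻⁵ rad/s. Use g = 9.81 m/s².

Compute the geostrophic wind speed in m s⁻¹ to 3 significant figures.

4.06 m s⁻¹

Coriolis parameter at 55°S:
f = 2Ω sin φ = 2 × 7.29×10⁻⁵ × sin 55° = 1.19×10⁻⁴ s⁻¹
Height gradient: |∂Z/∂n| = 30 m / 607000 m = 4.94×10⁻⁵
On a pressure surface, geostrophic balance gives V_g = (g/f)|∂Z/∂n|:
V_g = 9.81 × 4.94×10⁻⁵ / 1.19×10⁻⁴ = 4.06 m/s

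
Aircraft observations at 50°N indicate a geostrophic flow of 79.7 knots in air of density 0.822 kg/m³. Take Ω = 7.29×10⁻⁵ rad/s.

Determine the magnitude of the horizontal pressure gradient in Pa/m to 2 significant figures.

3.8×10⁻³ Pa/m

Coriolis parameter at 50°N:
f = 2Ω sin φ = 2 × 7.29×10⁻⁵ × sin 50° = 1.12×10⁻⁴ s⁻¹
Wind speed in SI: 79.7 knots = 41.0 m/s
Geostrophic balance rearranged: |∂P/∂n| = f ρ V_g
|∂P/∂n| = 1.12×10⁻⁴ × 0.822 × 41.0 = 3.76×10⁻³ Pa/m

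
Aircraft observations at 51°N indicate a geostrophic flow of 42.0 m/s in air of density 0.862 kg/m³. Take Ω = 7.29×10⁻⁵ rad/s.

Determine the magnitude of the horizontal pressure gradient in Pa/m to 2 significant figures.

4.1×10⁻³ Pa/m

Coriolis parameter at 51°N:
f = 2Ω sin φ = 2 × 7.29×10⁻⁵ × sin 51° = 1.13×10⁻⁴ s⁻¹
Geostrophic balance rearranged: |∂P/∂n| = f ρ V_g
|∂P/∂n| = 1.13×10⁻⁴ × 0.862 × 42.0 = 4.10×10⁻³ Pa/m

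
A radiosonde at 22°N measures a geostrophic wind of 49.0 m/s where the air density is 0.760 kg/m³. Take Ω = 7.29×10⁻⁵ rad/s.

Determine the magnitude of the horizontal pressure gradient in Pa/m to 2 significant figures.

2.0×10⁻³ Pa/m

Coriolis parameter at 22°N:
f = 2Ω sin φ = 2 × 7.29×10⁻⁵ × sin 22° = 5.46×10⁻⁵ s⁻¹
Geostrophic balance rearranged: |∂P/∂n| = f ρ V_g
|∂P/∂n| = 5.46×10⁻⁵ × 0.760 × 49.0 = 2.03×10⁻³ Pa/m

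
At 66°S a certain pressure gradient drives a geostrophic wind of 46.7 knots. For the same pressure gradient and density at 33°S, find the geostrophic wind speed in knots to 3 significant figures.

With the same pressure gradient and density, V_g ∝ 1/f ∝ 1/sin φ.
V₂ = V₁ · sin φ₁ / sin φ₂ = 46.7 × sin 66° / sin 33°
V₂ = 46.7 × 0.9135/0.5446 = 78.3 knots

78.3 knots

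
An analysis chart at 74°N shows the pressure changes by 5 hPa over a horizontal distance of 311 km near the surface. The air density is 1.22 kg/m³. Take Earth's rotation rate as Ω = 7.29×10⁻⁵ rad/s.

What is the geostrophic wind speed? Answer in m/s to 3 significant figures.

Coriolis parameter at 74°N:
f = 2Ω sin φ = 2 × 7.29×10⁻⁵ × sin 74° = 1.40×10⁻⁴ s⁻¹
Pressure gradient: |∂P/∂n| = 500 Pa / 311000 m = 1.61×10⁻³ Pa/m
Geostrophic balance (pressure-gradient force = Coriolis force):
V_g = (1/(fρ)) |∂P/∂n| = 1.61×10⁻³ / (1.40×10⁻⁴ × 1.22) = 9.40 m/s

9.40 m/s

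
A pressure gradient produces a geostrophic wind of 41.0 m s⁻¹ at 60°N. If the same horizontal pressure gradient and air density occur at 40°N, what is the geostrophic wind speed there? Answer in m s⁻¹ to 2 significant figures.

With the same pressure gradient and density, V_g ∝ 1/f ∝ 1/sin φ.
V₂ = V₁ · sin φ₁ / sin φ₂ = 41.0 × sin 60° / sin 40°
V₂ = 41.0 × 0.8660/0.6428 = 55 m s⁻¹

55 m s⁻¹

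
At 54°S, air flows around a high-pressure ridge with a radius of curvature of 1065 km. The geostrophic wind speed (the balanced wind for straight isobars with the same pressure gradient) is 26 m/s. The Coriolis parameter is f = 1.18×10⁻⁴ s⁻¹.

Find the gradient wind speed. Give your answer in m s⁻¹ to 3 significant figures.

36.7 m s⁻¹

Around a high, pressure-gradient force acts outward with centrifugal, so Coriolis balances both:
fV = (1/ρ)|∂P/∂n| + V²/R  →  V² − fR·V + fR·V_g = 0
With fR = 1.18×10⁻⁴ × 1065×10³ m = 126 m/s:
V = [fR − √((fR)² − 4 fR V_g)]/2 = [126 − √(126² − 4×126×26)]/2 = 36.7 m/s
Supergeostrophic (V > V_g = 26 m/s), as expected around a high.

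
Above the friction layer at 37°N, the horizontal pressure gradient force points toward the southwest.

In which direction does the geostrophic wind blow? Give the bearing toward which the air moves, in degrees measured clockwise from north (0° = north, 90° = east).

315°

The pressure-gradient force points toward the southwest (bearing 225°).
Geostrophic balance: in the Northern Hemisphere the Coriolis force deflects motion to the right, so the geostrophic wind blows 90° to the right of the pressure-gradient force (low pressure on the left).
Rotating 225° by 90° clockwise gives 315° — the wind blows toward the northwest.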